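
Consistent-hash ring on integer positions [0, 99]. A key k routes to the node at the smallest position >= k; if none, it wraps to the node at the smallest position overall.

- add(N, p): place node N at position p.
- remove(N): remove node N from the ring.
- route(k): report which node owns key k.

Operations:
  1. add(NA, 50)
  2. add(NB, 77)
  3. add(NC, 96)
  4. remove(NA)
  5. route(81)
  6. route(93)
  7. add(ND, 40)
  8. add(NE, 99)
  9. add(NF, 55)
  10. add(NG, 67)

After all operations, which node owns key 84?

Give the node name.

Op 1: add NA@50 -> ring=[50:NA]
Op 2: add NB@77 -> ring=[50:NA,77:NB]
Op 3: add NC@96 -> ring=[50:NA,77:NB,96:NC]
Op 4: remove NA -> ring=[77:NB,96:NC]
Op 5: route key 81: smallest pos >= 81 is 96 -> NC
Op 6: route key 93: smallest pos >= 93 is 96 -> NC
Op 7: add ND@40 -> ring=[40:ND,77:NB,96:NC]
Op 8: add NE@99 -> ring=[40:ND,77:NB,96:NC,99:NE]
Op 9: add NF@55 -> ring=[40:ND,55:NF,77:NB,96:NC,99:NE]
Op 10: add NG@67 -> ring=[40:ND,55:NF,67:NG,77:NB,96:NC,99:NE]
Final route key 84: smallest pos >= 84 is 96 -> NC

Answer: NC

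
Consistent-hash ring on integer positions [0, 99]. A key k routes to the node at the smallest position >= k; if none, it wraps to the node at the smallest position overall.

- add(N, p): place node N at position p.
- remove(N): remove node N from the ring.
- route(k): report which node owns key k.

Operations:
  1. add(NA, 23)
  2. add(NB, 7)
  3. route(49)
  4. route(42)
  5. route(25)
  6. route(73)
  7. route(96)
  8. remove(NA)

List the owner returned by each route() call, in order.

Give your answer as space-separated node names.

Op 1: add NA@23 -> ring=[23:NA]
Op 2: add NB@7 -> ring=[7:NB,23:NA]
Op 3: route key 49: none >= 49, wrap to smallest pos 7 -> NB
Op 4: route key 42: none >= 42, wrap to smallest pos 7 -> NB
Op 5: route key 25: none >= 25, wrap to smallest pos 7 -> NB
Op 6: route key 73: none >= 73, wrap to smallest pos 7 -> NB
Op 7: route key 96: none >= 96, wrap to smallest pos 7 -> NB
Op 8: remove NA -> ring=[7:NB]

Answer: NB NB NB NB NB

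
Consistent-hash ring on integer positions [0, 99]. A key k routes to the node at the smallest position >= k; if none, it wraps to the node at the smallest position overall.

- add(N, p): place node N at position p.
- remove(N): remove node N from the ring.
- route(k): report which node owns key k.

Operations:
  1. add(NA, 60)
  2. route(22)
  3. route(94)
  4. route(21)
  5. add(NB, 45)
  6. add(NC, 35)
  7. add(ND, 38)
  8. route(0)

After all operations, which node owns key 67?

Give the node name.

Op 1: add NA@60 -> ring=[60:NA]
Op 2: route key 22: smallest pos >= 22 is 60 -> NA
Op 3: route key 94: none >= 94, wrap to smallest pos 60 -> NA
Op 4: route key 21: smallest pos >= 21 is 60 -> NA
Op 5: add NB@45 -> ring=[45:NB,60:NA]
Op 6: add NC@35 -> ring=[35:NC,45:NB,60:NA]
Op 7: add ND@38 -> ring=[35:NC,38:ND,45:NB,60:NA]
Op 8: route key 0: smallest pos >= 0 is 35 -> NC
Final route key 67: none >= 67, wrap to smallest pos 35 -> NC

Answer: NC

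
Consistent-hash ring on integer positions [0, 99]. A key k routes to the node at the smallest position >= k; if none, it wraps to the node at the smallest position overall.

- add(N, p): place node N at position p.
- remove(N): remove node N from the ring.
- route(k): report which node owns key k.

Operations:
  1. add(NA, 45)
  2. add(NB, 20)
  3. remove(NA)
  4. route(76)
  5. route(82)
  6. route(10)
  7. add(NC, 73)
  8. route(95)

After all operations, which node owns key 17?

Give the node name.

Answer: NB

Derivation:
Op 1: add NA@45 -> ring=[45:NA]
Op 2: add NB@20 -> ring=[20:NB,45:NA]
Op 3: remove NA -> ring=[20:NB]
Op 4: route key 76: none >= 76, wrap to smallest pos 20 -> NB
Op 5: route key 82: none >= 82, wrap to smallest pos 20 -> NB
Op 6: route key 10: smallest pos >= 10 is 20 -> NB
Op 7: add NC@73 -> ring=[20:NB,73:NC]
Op 8: route key 95: none >= 95, wrap to smallest pos 20 -> NB
Final route key 17: smallest pos >= 17 is 20 -> NB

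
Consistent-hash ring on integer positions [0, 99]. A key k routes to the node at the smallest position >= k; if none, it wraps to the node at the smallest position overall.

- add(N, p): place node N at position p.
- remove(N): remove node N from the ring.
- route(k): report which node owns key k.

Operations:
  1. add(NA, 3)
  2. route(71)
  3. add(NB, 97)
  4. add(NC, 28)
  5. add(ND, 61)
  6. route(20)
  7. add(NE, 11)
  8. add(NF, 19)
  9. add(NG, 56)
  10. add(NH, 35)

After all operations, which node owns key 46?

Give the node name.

Answer: NG

Derivation:
Op 1: add NA@3 -> ring=[3:NA]
Op 2: route key 71: none >= 71, wrap to smallest pos 3 -> NA
Op 3: add NB@97 -> ring=[3:NA,97:NB]
Op 4: add NC@28 -> ring=[3:NA,28:NC,97:NB]
Op 5: add ND@61 -> ring=[3:NA,28:NC,61:ND,97:NB]
Op 6: route key 20: smallest pos >= 20 is 28 -> NC
Op 7: add NE@11 -> ring=[3:NA,11:NE,28:NC,61:ND,97:NB]
Op 8: add NF@19 -> ring=[3:NA,11:NE,19:NF,28:NC,61:ND,97:NB]
Op 9: add NG@56 -> ring=[3:NA,11:NE,19:NF,28:NC,56:NG,61:ND,97:NB]
Op 10: add NH@35 -> ring=[3:NA,11:NE,19:NF,28:NC,35:NH,56:NG,61:ND,97:NB]
Final route key 46: smallest pos >= 46 is 56 -> NG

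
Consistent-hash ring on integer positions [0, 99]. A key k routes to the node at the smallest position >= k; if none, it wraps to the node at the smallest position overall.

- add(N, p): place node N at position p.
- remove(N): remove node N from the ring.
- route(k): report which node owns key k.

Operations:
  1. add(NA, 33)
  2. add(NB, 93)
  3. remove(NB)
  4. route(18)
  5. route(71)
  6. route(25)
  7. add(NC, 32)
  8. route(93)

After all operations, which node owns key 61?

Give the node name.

Answer: NC

Derivation:
Op 1: add NA@33 -> ring=[33:NA]
Op 2: add NB@93 -> ring=[33:NA,93:NB]
Op 3: remove NB -> ring=[33:NA]
Op 4: route key 18: smallest pos >= 18 is 33 -> NA
Op 5: route key 71: none >= 71, wrap to smallest pos 33 -> NA
Op 6: route key 25: smallest pos >= 25 is 33 -> NA
Op 7: add NC@32 -> ring=[32:NC,33:NA]
Op 8: route key 93: none >= 93, wrap to smallest pos 32 -> NC
Final route key 61: none >= 61, wrap to smallest pos 32 -> NC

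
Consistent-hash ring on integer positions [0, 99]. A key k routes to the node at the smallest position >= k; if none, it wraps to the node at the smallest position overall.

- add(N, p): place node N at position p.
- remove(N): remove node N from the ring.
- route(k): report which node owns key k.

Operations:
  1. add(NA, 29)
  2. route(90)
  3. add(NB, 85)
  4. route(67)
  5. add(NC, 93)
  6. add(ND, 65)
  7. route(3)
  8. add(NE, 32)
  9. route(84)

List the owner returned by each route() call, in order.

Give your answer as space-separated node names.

Op 1: add NA@29 -> ring=[29:NA]
Op 2: route key 90: none >= 90, wrap to smallest pos 29 -> NA
Op 3: add NB@85 -> ring=[29:NA,85:NB]
Op 4: route key 67: smallest pos >= 67 is 85 -> NB
Op 5: add NC@93 -> ring=[29:NA,85:NB,93:NC]
Op 6: add ND@65 -> ring=[29:NA,65:ND,85:NB,93:NC]
Op 7: route key 3: smallest pos >= 3 is 29 -> NA
Op 8: add NE@32 -> ring=[29:NA,32:NE,65:ND,85:NB,93:NC]
Op 9: route key 84: smallest pos >= 84 is 85 -> NB

Answer: NA NB NA NB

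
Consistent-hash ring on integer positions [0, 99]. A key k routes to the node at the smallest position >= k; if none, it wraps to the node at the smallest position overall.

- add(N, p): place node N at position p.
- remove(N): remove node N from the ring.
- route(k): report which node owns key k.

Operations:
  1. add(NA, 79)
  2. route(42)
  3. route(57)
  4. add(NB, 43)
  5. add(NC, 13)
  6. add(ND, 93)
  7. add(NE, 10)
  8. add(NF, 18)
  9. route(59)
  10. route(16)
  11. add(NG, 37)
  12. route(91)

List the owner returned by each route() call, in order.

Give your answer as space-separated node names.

Answer: NA NA NA NF ND

Derivation:
Op 1: add NA@79 -> ring=[79:NA]
Op 2: route key 42: smallest pos >= 42 is 79 -> NA
Op 3: route key 57: smallest pos >= 57 is 79 -> NA
Op 4: add NB@43 -> ring=[43:NB,79:NA]
Op 5: add NC@13 -> ring=[13:NC,43:NB,79:NA]
Op 6: add ND@93 -> ring=[13:NC,43:NB,79:NA,93:ND]
Op 7: add NE@10 -> ring=[10:NE,13:NC,43:NB,79:NA,93:ND]
Op 8: add NF@18 -> ring=[10:NE,13:NC,18:NF,43:NB,79:NA,93:ND]
Op 9: route key 59: smallest pos >= 59 is 79 -> NA
Op 10: route key 16: smallest pos >= 16 is 18 -> NF
Op 11: add NG@37 -> ring=[10:NE,13:NC,18:NF,37:NG,43:NB,79:NA,93:ND]
Op 12: route key 91: smallest pos >= 91 is 93 -> ND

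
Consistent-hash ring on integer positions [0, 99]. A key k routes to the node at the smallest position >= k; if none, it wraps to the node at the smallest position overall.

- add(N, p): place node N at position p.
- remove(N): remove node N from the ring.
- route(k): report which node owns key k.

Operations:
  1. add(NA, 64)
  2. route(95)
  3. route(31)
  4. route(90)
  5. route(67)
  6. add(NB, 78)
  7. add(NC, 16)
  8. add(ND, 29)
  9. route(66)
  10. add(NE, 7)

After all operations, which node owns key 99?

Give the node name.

Op 1: add NA@64 -> ring=[64:NA]
Op 2: route key 95: none >= 95, wrap to smallest pos 64 -> NA
Op 3: route key 31: smallest pos >= 31 is 64 -> NA
Op 4: route key 90: none >= 90, wrap to smallest pos 64 -> NA
Op 5: route key 67: none >= 67, wrap to smallest pos 64 -> NA
Op 6: add NB@78 -> ring=[64:NA,78:NB]
Op 7: add NC@16 -> ring=[16:NC,64:NA,78:NB]
Op 8: add ND@29 -> ring=[16:NC,29:ND,64:NA,78:NB]
Op 9: route key 66: smallest pos >= 66 is 78 -> NB
Op 10: add NE@7 -> ring=[7:NE,16:NC,29:ND,64:NA,78:NB]
Final route key 99: none >= 99, wrap to smallest pos 7 -> NE

Answer: NE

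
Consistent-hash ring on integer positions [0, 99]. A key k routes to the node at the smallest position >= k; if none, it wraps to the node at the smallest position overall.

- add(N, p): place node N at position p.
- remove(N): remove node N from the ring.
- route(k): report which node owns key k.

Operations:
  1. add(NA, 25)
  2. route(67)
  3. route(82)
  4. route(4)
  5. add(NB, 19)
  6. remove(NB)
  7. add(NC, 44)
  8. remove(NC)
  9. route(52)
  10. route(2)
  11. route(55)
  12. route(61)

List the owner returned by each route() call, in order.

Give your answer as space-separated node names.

Op 1: add NA@25 -> ring=[25:NA]
Op 2: route key 67: none >= 67, wrap to smallest pos 25 -> NA
Op 3: route key 82: none >= 82, wrap to smallest pos 25 -> NA
Op 4: route key 4: smallest pos >= 4 is 25 -> NA
Op 5: add NB@19 -> ring=[19:NB,25:NA]
Op 6: remove NB -> ring=[25:NA]
Op 7: add NC@44 -> ring=[25:NA,44:NC]
Op 8: remove NC -> ring=[25:NA]
Op 9: route key 52: none >= 52, wrap to smallest pos 25 -> NA
Op 10: route key 2: smallest pos >= 2 is 25 -> NA
Op 11: route key 55: none >= 55, wrap to smallest pos 25 -> NA
Op 12: route key 61: none >= 61, wrap to smallest pos 25 -> NA

Answer: NA NA NA NA NA NA NA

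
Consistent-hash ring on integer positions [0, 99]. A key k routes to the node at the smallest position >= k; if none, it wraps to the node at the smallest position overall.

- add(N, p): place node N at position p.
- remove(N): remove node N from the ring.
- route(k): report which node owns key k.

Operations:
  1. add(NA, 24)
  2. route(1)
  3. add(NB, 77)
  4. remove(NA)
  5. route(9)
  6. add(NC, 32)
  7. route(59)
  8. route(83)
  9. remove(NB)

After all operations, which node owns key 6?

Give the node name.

Op 1: add NA@24 -> ring=[24:NA]
Op 2: route key 1: smallest pos >= 1 is 24 -> NA
Op 3: add NB@77 -> ring=[24:NA,77:NB]
Op 4: remove NA -> ring=[77:NB]
Op 5: route key 9: smallest pos >= 9 is 77 -> NB
Op 6: add NC@32 -> ring=[32:NC,77:NB]
Op 7: route key 59: smallest pos >= 59 is 77 -> NB
Op 8: route key 83: none >= 83, wrap to smallest pos 32 -> NC
Op 9: remove NB -> ring=[32:NC]
Final route key 6: smallest pos >= 6 is 32 -> NC

Answer: NC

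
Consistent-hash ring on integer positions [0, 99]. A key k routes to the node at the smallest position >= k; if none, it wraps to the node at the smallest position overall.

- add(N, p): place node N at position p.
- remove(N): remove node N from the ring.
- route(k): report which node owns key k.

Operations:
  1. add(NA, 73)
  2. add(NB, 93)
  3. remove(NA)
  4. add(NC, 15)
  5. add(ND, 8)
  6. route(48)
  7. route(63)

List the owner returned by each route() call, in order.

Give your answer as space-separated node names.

Answer: NB NB

Derivation:
Op 1: add NA@73 -> ring=[73:NA]
Op 2: add NB@93 -> ring=[73:NA,93:NB]
Op 3: remove NA -> ring=[93:NB]
Op 4: add NC@15 -> ring=[15:NC,93:NB]
Op 5: add ND@8 -> ring=[8:ND,15:NC,93:NB]
Op 6: route key 48: smallest pos >= 48 is 93 -> NB
Op 7: route key 63: smallest pos >= 63 is 93 -> NB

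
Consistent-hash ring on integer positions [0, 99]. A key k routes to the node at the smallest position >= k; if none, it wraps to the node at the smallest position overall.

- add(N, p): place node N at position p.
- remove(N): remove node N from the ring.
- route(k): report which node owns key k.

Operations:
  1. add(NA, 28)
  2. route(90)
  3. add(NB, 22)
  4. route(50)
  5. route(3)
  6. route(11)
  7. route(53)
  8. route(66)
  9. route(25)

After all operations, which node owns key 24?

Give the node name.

Op 1: add NA@28 -> ring=[28:NA]
Op 2: route key 90: none >= 90, wrap to smallest pos 28 -> NA
Op 3: add NB@22 -> ring=[22:NB,28:NA]
Op 4: route key 50: none >= 50, wrap to smallest pos 22 -> NB
Op 5: route key 3: smallest pos >= 3 is 22 -> NB
Op 6: route key 11: smallest pos >= 11 is 22 -> NB
Op 7: route key 53: none >= 53, wrap to smallest pos 22 -> NB
Op 8: route key 66: none >= 66, wrap to smallest pos 22 -> NB
Op 9: route key 25: smallest pos >= 25 is 28 -> NA
Final route key 24: smallest pos >= 24 is 28 -> NA

Answer: NA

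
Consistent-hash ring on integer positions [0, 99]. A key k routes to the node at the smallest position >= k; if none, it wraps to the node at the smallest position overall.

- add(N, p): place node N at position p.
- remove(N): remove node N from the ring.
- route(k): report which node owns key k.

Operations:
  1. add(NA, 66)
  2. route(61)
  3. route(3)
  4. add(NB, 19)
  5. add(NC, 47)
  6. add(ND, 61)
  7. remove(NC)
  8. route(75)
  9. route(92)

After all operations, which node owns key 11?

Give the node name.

Op 1: add NA@66 -> ring=[66:NA]
Op 2: route key 61: smallest pos >= 61 is 66 -> NA
Op 3: route key 3: smallest pos >= 3 is 66 -> NA
Op 4: add NB@19 -> ring=[19:NB,66:NA]
Op 5: add NC@47 -> ring=[19:NB,47:NC,66:NA]
Op 6: add ND@61 -> ring=[19:NB,47:NC,61:ND,66:NA]
Op 7: remove NC -> ring=[19:NB,61:ND,66:NA]
Op 8: route key 75: none >= 75, wrap to smallest pos 19 -> NB
Op 9: route key 92: none >= 92, wrap to smallest pos 19 -> NB
Final route key 11: smallest pos >= 11 is 19 -> NB

Answer: NB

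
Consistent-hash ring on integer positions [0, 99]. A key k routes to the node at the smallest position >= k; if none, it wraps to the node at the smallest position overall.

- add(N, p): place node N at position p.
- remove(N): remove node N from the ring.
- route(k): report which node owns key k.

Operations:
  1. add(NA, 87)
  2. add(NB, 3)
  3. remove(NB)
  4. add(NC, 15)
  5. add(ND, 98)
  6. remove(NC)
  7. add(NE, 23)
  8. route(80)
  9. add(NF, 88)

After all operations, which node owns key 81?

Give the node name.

Answer: NA

Derivation:
Op 1: add NA@87 -> ring=[87:NA]
Op 2: add NB@3 -> ring=[3:NB,87:NA]
Op 3: remove NB -> ring=[87:NA]
Op 4: add NC@15 -> ring=[15:NC,87:NA]
Op 5: add ND@98 -> ring=[15:NC,87:NA,98:ND]
Op 6: remove NC -> ring=[87:NA,98:ND]
Op 7: add NE@23 -> ring=[23:NE,87:NA,98:ND]
Op 8: route key 80: smallest pos >= 80 is 87 -> NA
Op 9: add NF@88 -> ring=[23:NE,87:NA,88:NF,98:ND]
Final route key 81: smallest pos >= 81 is 87 -> NA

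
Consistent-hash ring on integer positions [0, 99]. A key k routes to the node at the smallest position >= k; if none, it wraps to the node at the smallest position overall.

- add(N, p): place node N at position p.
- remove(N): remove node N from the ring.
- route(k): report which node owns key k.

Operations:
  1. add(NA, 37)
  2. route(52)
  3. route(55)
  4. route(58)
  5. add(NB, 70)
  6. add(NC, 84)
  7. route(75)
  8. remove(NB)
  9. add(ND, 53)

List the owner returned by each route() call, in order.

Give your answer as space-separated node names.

Op 1: add NA@37 -> ring=[37:NA]
Op 2: route key 52: none >= 52, wrap to smallest pos 37 -> NA
Op 3: route key 55: none >= 55, wrap to smallest pos 37 -> NA
Op 4: route key 58: none >= 58, wrap to smallest pos 37 -> NA
Op 5: add NB@70 -> ring=[37:NA,70:NB]
Op 6: add NC@84 -> ring=[37:NA,70:NB,84:NC]
Op 7: route key 75: smallest pos >= 75 is 84 -> NC
Op 8: remove NB -> ring=[37:NA,84:NC]
Op 9: add ND@53 -> ring=[37:NA,53:ND,84:NC]

Answer: NA NA NA NC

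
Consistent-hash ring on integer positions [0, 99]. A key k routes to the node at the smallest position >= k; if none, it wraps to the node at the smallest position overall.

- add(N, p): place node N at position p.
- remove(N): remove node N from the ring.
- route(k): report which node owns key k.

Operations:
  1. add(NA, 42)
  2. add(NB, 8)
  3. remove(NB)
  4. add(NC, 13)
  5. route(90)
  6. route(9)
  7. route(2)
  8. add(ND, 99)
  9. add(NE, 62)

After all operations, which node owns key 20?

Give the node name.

Answer: NA

Derivation:
Op 1: add NA@42 -> ring=[42:NA]
Op 2: add NB@8 -> ring=[8:NB,42:NA]
Op 3: remove NB -> ring=[42:NA]
Op 4: add NC@13 -> ring=[13:NC,42:NA]
Op 5: route key 90: none >= 90, wrap to smallest pos 13 -> NC
Op 6: route key 9: smallest pos >= 9 is 13 -> NC
Op 7: route key 2: smallest pos >= 2 is 13 -> NC
Op 8: add ND@99 -> ring=[13:NC,42:NA,99:ND]
Op 9: add NE@62 -> ring=[13:NC,42:NA,62:NE,99:ND]
Final route key 20: smallest pos >= 20 is 42 -> NA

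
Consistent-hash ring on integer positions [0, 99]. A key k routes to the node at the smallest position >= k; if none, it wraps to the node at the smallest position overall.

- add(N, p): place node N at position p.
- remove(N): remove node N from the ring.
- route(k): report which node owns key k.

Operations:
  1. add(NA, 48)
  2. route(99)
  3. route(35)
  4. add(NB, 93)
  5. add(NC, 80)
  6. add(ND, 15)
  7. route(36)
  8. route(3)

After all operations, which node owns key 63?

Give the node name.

Op 1: add NA@48 -> ring=[48:NA]
Op 2: route key 99: none >= 99, wrap to smallest pos 48 -> NA
Op 3: route key 35: smallest pos >= 35 is 48 -> NA
Op 4: add NB@93 -> ring=[48:NA,93:NB]
Op 5: add NC@80 -> ring=[48:NA,80:NC,93:NB]
Op 6: add ND@15 -> ring=[15:ND,48:NA,80:NC,93:NB]
Op 7: route key 36: smallest pos >= 36 is 48 -> NA
Op 8: route key 3: smallest pos >= 3 is 15 -> ND
Final route key 63: smallest pos >= 63 is 80 -> NC

Answer: NC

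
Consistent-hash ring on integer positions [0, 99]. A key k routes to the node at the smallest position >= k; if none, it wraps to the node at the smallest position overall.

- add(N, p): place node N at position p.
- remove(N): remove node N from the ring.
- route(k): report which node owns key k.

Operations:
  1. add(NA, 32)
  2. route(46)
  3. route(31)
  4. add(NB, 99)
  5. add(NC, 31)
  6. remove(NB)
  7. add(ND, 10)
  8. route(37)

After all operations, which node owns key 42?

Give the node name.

Op 1: add NA@32 -> ring=[32:NA]
Op 2: route key 46: none >= 46, wrap to smallest pos 32 -> NA
Op 3: route key 31: smallest pos >= 31 is 32 -> NA
Op 4: add NB@99 -> ring=[32:NA,99:NB]
Op 5: add NC@31 -> ring=[31:NC,32:NA,99:NB]
Op 6: remove NB -> ring=[31:NC,32:NA]
Op 7: add ND@10 -> ring=[10:ND,31:NC,32:NA]
Op 8: route key 37: none >= 37, wrap to smallest pos 10 -> ND
Final route key 42: none >= 42, wrap to smallest pos 10 -> ND

Answer: ND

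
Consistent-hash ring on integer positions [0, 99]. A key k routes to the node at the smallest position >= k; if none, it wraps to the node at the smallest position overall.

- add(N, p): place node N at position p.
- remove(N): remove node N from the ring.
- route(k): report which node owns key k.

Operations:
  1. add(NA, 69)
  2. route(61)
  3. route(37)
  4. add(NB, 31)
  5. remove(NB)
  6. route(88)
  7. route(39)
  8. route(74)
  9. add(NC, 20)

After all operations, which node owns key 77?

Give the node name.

Op 1: add NA@69 -> ring=[69:NA]
Op 2: route key 61: smallest pos >= 61 is 69 -> NA
Op 3: route key 37: smallest pos >= 37 is 69 -> NA
Op 4: add NB@31 -> ring=[31:NB,69:NA]
Op 5: remove NB -> ring=[69:NA]
Op 6: route key 88: none >= 88, wrap to smallest pos 69 -> NA
Op 7: route key 39: smallest pos >= 39 is 69 -> NA
Op 8: route key 74: none >= 74, wrap to smallest pos 69 -> NA
Op 9: add NC@20 -> ring=[20:NC,69:NA]
Final route key 77: none >= 77, wrap to smallest pos 20 -> NC

Answer: NC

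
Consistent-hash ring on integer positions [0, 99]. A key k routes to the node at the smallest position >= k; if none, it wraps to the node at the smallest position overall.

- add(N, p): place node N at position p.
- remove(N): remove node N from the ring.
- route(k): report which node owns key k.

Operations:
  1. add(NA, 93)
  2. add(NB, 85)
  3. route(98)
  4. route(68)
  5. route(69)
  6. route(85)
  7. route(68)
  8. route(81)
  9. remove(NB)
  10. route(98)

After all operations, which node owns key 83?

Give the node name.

Op 1: add NA@93 -> ring=[93:NA]
Op 2: add NB@85 -> ring=[85:NB,93:NA]
Op 3: route key 98: none >= 98, wrap to smallest pos 85 -> NB
Op 4: route key 68: smallest pos >= 68 is 85 -> NB
Op 5: route key 69: smallest pos >= 69 is 85 -> NB
Op 6: route key 85: smallest pos >= 85 is 85 -> NB
Op 7: route key 68: smallest pos >= 68 is 85 -> NB
Op 8: route key 81: smallest pos >= 81 is 85 -> NB
Op 9: remove NB -> ring=[93:NA]
Op 10: route key 98: none >= 98, wrap to smallest pos 93 -> NA
Final route key 83: smallest pos >= 83 is 93 -> NA

Answer: NA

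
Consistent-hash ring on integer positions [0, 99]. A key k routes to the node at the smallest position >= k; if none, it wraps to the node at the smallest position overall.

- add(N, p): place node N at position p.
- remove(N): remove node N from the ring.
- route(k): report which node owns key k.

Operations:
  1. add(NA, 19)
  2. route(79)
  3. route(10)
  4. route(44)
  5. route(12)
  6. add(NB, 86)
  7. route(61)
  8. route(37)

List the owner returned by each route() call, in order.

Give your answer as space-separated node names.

Answer: NA NA NA NA NB NB

Derivation:
Op 1: add NA@19 -> ring=[19:NA]
Op 2: route key 79: none >= 79, wrap to smallest pos 19 -> NA
Op 3: route key 10: smallest pos >= 10 is 19 -> NA
Op 4: route key 44: none >= 44, wrap to smallest pos 19 -> NA
Op 5: route key 12: smallest pos >= 12 is 19 -> NA
Op 6: add NB@86 -> ring=[19:NA,86:NB]
Op 7: route key 61: smallest pos >= 61 is 86 -> NB
Op 8: route key 37: smallest pos >= 37 is 86 -> NB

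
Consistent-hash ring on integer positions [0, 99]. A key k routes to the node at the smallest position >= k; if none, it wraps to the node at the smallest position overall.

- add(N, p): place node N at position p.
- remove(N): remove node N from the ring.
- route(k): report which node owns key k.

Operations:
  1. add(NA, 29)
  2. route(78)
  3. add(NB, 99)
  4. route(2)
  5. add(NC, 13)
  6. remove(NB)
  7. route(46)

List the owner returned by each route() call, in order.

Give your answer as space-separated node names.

Op 1: add NA@29 -> ring=[29:NA]
Op 2: route key 78: none >= 78, wrap to smallest pos 29 -> NA
Op 3: add NB@99 -> ring=[29:NA,99:NB]
Op 4: route key 2: smallest pos >= 2 is 29 -> NA
Op 5: add NC@13 -> ring=[13:NC,29:NA,99:NB]
Op 6: remove NB -> ring=[13:NC,29:NA]
Op 7: route key 46: none >= 46, wrap to smallest pos 13 -> NC

Answer: NA NA NC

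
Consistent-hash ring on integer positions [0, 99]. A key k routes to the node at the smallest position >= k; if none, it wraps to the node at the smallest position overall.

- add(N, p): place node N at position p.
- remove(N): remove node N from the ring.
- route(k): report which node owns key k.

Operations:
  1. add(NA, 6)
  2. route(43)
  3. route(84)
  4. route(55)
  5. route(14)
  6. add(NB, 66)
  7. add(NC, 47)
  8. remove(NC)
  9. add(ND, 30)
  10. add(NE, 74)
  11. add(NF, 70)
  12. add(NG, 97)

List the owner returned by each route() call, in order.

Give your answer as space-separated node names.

Op 1: add NA@6 -> ring=[6:NA]
Op 2: route key 43: none >= 43, wrap to smallest pos 6 -> NA
Op 3: route key 84: none >= 84, wrap to smallest pos 6 -> NA
Op 4: route key 55: none >= 55, wrap to smallest pos 6 -> NA
Op 5: route key 14: none >= 14, wrap to smallest pos 6 -> NA
Op 6: add NB@66 -> ring=[6:NA,66:NB]
Op 7: add NC@47 -> ring=[6:NA,47:NC,66:NB]
Op 8: remove NC -> ring=[6:NA,66:NB]
Op 9: add ND@30 -> ring=[6:NA,30:ND,66:NB]
Op 10: add NE@74 -> ring=[6:NA,30:ND,66:NB,74:NE]
Op 11: add NF@70 -> ring=[6:NA,30:ND,66:NB,70:NF,74:NE]
Op 12: add NG@97 -> ring=[6:NA,30:ND,66:NB,70:NF,74:NE,97:NG]

Answer: NA NA NA NA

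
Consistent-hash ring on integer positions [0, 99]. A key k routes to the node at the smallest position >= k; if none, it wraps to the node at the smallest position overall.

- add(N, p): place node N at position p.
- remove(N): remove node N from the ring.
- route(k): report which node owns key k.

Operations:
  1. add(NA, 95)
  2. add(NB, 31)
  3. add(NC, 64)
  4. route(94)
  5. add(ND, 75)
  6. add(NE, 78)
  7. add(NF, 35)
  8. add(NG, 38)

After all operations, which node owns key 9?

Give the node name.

Op 1: add NA@95 -> ring=[95:NA]
Op 2: add NB@31 -> ring=[31:NB,95:NA]
Op 3: add NC@64 -> ring=[31:NB,64:NC,95:NA]
Op 4: route key 94: smallest pos >= 94 is 95 -> NA
Op 5: add ND@75 -> ring=[31:NB,64:NC,75:ND,95:NA]
Op 6: add NE@78 -> ring=[31:NB,64:NC,75:ND,78:NE,95:NA]
Op 7: add NF@35 -> ring=[31:NB,35:NF,64:NC,75:ND,78:NE,95:NA]
Op 8: add NG@38 -> ring=[31:NB,35:NF,38:NG,64:NC,75:ND,78:NE,95:NA]
Final route key 9: smallest pos >= 9 is 31 -> NB

Answer: NB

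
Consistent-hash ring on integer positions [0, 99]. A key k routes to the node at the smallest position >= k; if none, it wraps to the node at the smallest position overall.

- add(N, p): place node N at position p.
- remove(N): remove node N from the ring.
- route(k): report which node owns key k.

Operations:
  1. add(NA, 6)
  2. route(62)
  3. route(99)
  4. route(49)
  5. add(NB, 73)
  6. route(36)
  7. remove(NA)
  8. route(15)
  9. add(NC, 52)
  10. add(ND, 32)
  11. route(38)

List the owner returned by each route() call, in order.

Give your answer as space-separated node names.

Op 1: add NA@6 -> ring=[6:NA]
Op 2: route key 62: none >= 62, wrap to smallest pos 6 -> NA
Op 3: route key 99: none >= 99, wrap to smallest pos 6 -> NA
Op 4: route key 49: none >= 49, wrap to smallest pos 6 -> NA
Op 5: add NB@73 -> ring=[6:NA,73:NB]
Op 6: route key 36: smallest pos >= 36 is 73 -> NB
Op 7: remove NA -> ring=[73:NB]
Op 8: route key 15: smallest pos >= 15 is 73 -> NB
Op 9: add NC@52 -> ring=[52:NC,73:NB]
Op 10: add ND@32 -> ring=[32:ND,52:NC,73:NB]
Op 11: route key 38: smallest pos >= 38 is 52 -> NC

Answer: NA NA NA NB NB NC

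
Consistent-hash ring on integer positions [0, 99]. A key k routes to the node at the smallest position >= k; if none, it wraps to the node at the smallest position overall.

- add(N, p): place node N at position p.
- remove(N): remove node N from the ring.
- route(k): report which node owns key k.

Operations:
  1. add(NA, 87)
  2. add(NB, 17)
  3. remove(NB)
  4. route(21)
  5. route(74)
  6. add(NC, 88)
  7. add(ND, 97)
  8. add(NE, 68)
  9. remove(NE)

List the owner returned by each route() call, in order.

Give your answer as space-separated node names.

Op 1: add NA@87 -> ring=[87:NA]
Op 2: add NB@17 -> ring=[17:NB,87:NA]
Op 3: remove NB -> ring=[87:NA]
Op 4: route key 21: smallest pos >= 21 is 87 -> NA
Op 5: route key 74: smallest pos >= 74 is 87 -> NA
Op 6: add NC@88 -> ring=[87:NA,88:NC]
Op 7: add ND@97 -> ring=[87:NA,88:NC,97:ND]
Op 8: add NE@68 -> ring=[68:NE,87:NA,88:NC,97:ND]
Op 9: remove NE -> ring=[87:NA,88:NC,97:ND]

Answer: NA NA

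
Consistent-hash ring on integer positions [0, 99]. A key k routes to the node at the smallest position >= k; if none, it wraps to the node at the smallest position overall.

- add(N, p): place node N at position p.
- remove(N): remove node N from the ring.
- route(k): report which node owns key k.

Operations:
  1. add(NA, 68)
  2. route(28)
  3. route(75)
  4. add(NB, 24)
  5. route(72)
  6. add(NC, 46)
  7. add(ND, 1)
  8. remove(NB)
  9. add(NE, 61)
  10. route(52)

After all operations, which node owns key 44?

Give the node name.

Op 1: add NA@68 -> ring=[68:NA]
Op 2: route key 28: smallest pos >= 28 is 68 -> NA
Op 3: route key 75: none >= 75, wrap to smallest pos 68 -> NA
Op 4: add NB@24 -> ring=[24:NB,68:NA]
Op 5: route key 72: none >= 72, wrap to smallest pos 24 -> NB
Op 6: add NC@46 -> ring=[24:NB,46:NC,68:NA]
Op 7: add ND@1 -> ring=[1:ND,24:NB,46:NC,68:NA]
Op 8: remove NB -> ring=[1:ND,46:NC,68:NA]
Op 9: add NE@61 -> ring=[1:ND,46:NC,61:NE,68:NA]
Op 10: route key 52: smallest pos >= 52 is 61 -> NE
Final route key 44: smallest pos >= 44 is 46 -> NC

Answer: NC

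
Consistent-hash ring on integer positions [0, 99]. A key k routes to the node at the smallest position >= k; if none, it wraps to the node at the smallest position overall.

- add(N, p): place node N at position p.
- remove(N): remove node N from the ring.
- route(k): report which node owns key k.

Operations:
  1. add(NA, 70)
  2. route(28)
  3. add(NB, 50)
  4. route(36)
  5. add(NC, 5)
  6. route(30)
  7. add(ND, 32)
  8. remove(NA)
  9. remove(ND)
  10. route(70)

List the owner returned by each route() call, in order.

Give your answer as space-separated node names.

Answer: NA NB NB NC

Derivation:
Op 1: add NA@70 -> ring=[70:NA]
Op 2: route key 28: smallest pos >= 28 is 70 -> NA
Op 3: add NB@50 -> ring=[50:NB,70:NA]
Op 4: route key 36: smallest pos >= 36 is 50 -> NB
Op 5: add NC@5 -> ring=[5:NC,50:NB,70:NA]
Op 6: route key 30: smallest pos >= 30 is 50 -> NB
Op 7: add ND@32 -> ring=[5:NC,32:ND,50:NB,70:NA]
Op 8: remove NA -> ring=[5:NC,32:ND,50:NB]
Op 9: remove ND -> ring=[5:NC,50:NB]
Op 10: route key 70: none >= 70, wrap to smallest pos 5 -> NC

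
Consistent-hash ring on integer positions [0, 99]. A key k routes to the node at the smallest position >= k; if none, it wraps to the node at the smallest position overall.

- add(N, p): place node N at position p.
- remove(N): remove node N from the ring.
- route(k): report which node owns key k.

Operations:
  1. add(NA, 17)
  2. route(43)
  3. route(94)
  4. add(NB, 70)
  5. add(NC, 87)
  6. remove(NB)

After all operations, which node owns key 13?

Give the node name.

Op 1: add NA@17 -> ring=[17:NA]
Op 2: route key 43: none >= 43, wrap to smallest pos 17 -> NA
Op 3: route key 94: none >= 94, wrap to smallest pos 17 -> NA
Op 4: add NB@70 -> ring=[17:NA,70:NB]
Op 5: add NC@87 -> ring=[17:NA,70:NB,87:NC]
Op 6: remove NB -> ring=[17:NA,87:NC]
Final route key 13: smallest pos >= 13 is 17 -> NA

Answer: NA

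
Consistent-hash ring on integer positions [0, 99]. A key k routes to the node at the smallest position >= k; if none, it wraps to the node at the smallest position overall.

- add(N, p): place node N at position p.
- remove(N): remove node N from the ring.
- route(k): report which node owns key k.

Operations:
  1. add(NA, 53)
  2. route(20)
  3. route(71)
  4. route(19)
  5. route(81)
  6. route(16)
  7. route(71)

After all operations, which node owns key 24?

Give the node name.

Op 1: add NA@53 -> ring=[53:NA]
Op 2: route key 20: smallest pos >= 20 is 53 -> NA
Op 3: route key 71: none >= 71, wrap to smallest pos 53 -> NA
Op 4: route key 19: smallest pos >= 19 is 53 -> NA
Op 5: route key 81: none >= 81, wrap to smallest pos 53 -> NA
Op 6: route key 16: smallest pos >= 16 is 53 -> NA
Op 7: route key 71: none >= 71, wrap to smallest pos 53 -> NA
Final route key 24: smallest pos >= 24 is 53 -> NA

Answer: NA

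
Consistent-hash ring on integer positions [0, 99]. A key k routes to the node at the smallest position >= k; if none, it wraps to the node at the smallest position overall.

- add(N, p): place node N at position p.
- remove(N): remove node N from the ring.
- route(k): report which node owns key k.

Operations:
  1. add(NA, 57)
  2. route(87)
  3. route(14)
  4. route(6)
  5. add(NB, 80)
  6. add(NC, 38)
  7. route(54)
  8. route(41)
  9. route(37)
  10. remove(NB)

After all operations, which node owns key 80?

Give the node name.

Op 1: add NA@57 -> ring=[57:NA]
Op 2: route key 87: none >= 87, wrap to smallest pos 57 -> NA
Op 3: route key 14: smallest pos >= 14 is 57 -> NA
Op 4: route key 6: smallest pos >= 6 is 57 -> NA
Op 5: add NB@80 -> ring=[57:NA,80:NB]
Op 6: add NC@38 -> ring=[38:NC,57:NA,80:NB]
Op 7: route key 54: smallest pos >= 54 is 57 -> NA
Op 8: route key 41: smallest pos >= 41 is 57 -> NA
Op 9: route key 37: smallest pos >= 37 is 38 -> NC
Op 10: remove NB -> ring=[38:NC,57:NA]
Final route key 80: none >= 80, wrap to smallest pos 38 -> NC

Answer: NC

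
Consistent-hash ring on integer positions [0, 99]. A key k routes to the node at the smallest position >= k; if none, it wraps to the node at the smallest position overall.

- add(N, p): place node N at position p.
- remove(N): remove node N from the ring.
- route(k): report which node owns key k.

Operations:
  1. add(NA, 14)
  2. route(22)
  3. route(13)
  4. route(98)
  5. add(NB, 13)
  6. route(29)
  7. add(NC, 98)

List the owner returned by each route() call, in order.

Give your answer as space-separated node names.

Answer: NA NA NA NB

Derivation:
Op 1: add NA@14 -> ring=[14:NA]
Op 2: route key 22: none >= 22, wrap to smallest pos 14 -> NA
Op 3: route key 13: smallest pos >= 13 is 14 -> NA
Op 4: route key 98: none >= 98, wrap to smallest pos 14 -> NA
Op 5: add NB@13 -> ring=[13:NB,14:NA]
Op 6: route key 29: none >= 29, wrap to smallest pos 13 -> NB
Op 7: add NC@98 -> ring=[13:NB,14:NA,98:NC]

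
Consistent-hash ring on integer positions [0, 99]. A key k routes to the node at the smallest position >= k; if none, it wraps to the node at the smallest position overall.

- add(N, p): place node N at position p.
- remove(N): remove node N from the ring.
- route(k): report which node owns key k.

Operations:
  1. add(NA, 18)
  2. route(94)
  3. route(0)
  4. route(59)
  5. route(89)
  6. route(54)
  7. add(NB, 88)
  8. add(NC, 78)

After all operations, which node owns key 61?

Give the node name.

Op 1: add NA@18 -> ring=[18:NA]
Op 2: route key 94: none >= 94, wrap to smallest pos 18 -> NA
Op 3: route key 0: smallest pos >= 0 is 18 -> NA
Op 4: route key 59: none >= 59, wrap to smallest pos 18 -> NA
Op 5: route key 89: none >= 89, wrap to smallest pos 18 -> NA
Op 6: route key 54: none >= 54, wrap to smallest pos 18 -> NA
Op 7: add NB@88 -> ring=[18:NA,88:NB]
Op 8: add NC@78 -> ring=[18:NA,78:NC,88:NB]
Final route key 61: smallest pos >= 61 is 78 -> NC

Answer: NC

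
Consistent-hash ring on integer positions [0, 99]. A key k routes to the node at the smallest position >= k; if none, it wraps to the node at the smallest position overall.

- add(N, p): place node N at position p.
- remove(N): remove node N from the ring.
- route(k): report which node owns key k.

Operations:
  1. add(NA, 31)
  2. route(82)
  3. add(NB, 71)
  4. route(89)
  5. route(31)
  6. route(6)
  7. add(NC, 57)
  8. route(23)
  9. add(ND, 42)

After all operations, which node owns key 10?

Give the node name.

Answer: NA

Derivation:
Op 1: add NA@31 -> ring=[31:NA]
Op 2: route key 82: none >= 82, wrap to smallest pos 31 -> NA
Op 3: add NB@71 -> ring=[31:NA,71:NB]
Op 4: route key 89: none >= 89, wrap to smallest pos 31 -> NA
Op 5: route key 31: smallest pos >= 31 is 31 -> NA
Op 6: route key 6: smallest pos >= 6 is 31 -> NA
Op 7: add NC@57 -> ring=[31:NA,57:NC,71:NB]
Op 8: route key 23: smallest pos >= 23 is 31 -> NA
Op 9: add ND@42 -> ring=[31:NA,42:ND,57:NC,71:NB]
Final route key 10: smallest pos >= 10 is 31 -> NA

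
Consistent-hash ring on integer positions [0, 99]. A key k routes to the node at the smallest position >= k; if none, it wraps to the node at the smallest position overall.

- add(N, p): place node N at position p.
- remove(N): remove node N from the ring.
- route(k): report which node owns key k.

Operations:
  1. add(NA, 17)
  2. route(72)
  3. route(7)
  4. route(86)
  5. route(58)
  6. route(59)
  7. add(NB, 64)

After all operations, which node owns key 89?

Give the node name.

Answer: NA

Derivation:
Op 1: add NA@17 -> ring=[17:NA]
Op 2: route key 72: none >= 72, wrap to smallest pos 17 -> NA
Op 3: route key 7: smallest pos >= 7 is 17 -> NA
Op 4: route key 86: none >= 86, wrap to smallest pos 17 -> NA
Op 5: route key 58: none >= 58, wrap to smallest pos 17 -> NA
Op 6: route key 59: none >= 59, wrap to smallest pos 17 -> NA
Op 7: add NB@64 -> ring=[17:NA,64:NB]
Final route key 89: none >= 89, wrap to smallest pos 17 -> NA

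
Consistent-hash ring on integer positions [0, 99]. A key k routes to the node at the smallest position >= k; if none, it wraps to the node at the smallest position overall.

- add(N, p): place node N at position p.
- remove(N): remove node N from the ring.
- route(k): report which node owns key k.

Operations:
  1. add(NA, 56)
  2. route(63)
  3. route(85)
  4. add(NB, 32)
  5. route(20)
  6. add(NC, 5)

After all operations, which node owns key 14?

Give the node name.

Answer: NB

Derivation:
Op 1: add NA@56 -> ring=[56:NA]
Op 2: route key 63: none >= 63, wrap to smallest pos 56 -> NA
Op 3: route key 85: none >= 85, wrap to smallest pos 56 -> NA
Op 4: add NB@32 -> ring=[32:NB,56:NA]
Op 5: route key 20: smallest pos >= 20 is 32 -> NB
Op 6: add NC@5 -> ring=[5:NC,32:NB,56:NA]
Final route key 14: smallest pos >= 14 is 32 -> NB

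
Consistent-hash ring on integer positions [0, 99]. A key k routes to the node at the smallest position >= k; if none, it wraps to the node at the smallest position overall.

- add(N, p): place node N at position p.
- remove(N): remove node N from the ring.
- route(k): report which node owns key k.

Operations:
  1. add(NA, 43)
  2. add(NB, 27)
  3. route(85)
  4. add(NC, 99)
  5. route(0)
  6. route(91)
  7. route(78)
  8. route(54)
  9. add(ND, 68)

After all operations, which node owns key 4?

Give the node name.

Op 1: add NA@43 -> ring=[43:NA]
Op 2: add NB@27 -> ring=[27:NB,43:NA]
Op 3: route key 85: none >= 85, wrap to smallest pos 27 -> NB
Op 4: add NC@99 -> ring=[27:NB,43:NA,99:NC]
Op 5: route key 0: smallest pos >= 0 is 27 -> NB
Op 6: route key 91: smallest pos >= 91 is 99 -> NC
Op 7: route key 78: smallest pos >= 78 is 99 -> NC
Op 8: route key 54: smallest pos >= 54 is 99 -> NC
Op 9: add ND@68 -> ring=[27:NB,43:NA,68:ND,99:NC]
Final route key 4: smallest pos >= 4 is 27 -> NB

Answer: NB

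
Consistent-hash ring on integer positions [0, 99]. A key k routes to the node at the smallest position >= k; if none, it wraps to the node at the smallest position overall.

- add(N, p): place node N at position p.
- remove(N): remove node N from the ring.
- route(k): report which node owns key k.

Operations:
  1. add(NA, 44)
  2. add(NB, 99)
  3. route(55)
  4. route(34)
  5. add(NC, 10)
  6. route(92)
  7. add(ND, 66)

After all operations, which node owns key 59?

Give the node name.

Answer: ND

Derivation:
Op 1: add NA@44 -> ring=[44:NA]
Op 2: add NB@99 -> ring=[44:NA,99:NB]
Op 3: route key 55: smallest pos >= 55 is 99 -> NB
Op 4: route key 34: smallest pos >= 34 is 44 -> NA
Op 5: add NC@10 -> ring=[10:NC,44:NA,99:NB]
Op 6: route key 92: smallest pos >= 92 is 99 -> NB
Op 7: add ND@66 -> ring=[10:NC,44:NA,66:ND,99:NB]
Final route key 59: smallest pos >= 59 is 66 -> ND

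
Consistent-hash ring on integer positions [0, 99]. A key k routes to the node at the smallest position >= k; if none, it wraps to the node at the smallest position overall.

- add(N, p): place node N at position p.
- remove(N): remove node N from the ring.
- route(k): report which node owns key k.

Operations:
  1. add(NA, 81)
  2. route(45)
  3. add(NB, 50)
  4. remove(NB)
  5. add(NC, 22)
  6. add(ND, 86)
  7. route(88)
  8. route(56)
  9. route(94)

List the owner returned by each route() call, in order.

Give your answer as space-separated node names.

Answer: NA NC NA NC

Derivation:
Op 1: add NA@81 -> ring=[81:NA]
Op 2: route key 45: smallest pos >= 45 is 81 -> NA
Op 3: add NB@50 -> ring=[50:NB,81:NA]
Op 4: remove NB -> ring=[81:NA]
Op 5: add NC@22 -> ring=[22:NC,81:NA]
Op 6: add ND@86 -> ring=[22:NC,81:NA,86:ND]
Op 7: route key 88: none >= 88, wrap to smallest pos 22 -> NC
Op 8: route key 56: smallest pos >= 56 is 81 -> NA
Op 9: route key 94: none >= 94, wrap to smallest pos 22 -> NC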